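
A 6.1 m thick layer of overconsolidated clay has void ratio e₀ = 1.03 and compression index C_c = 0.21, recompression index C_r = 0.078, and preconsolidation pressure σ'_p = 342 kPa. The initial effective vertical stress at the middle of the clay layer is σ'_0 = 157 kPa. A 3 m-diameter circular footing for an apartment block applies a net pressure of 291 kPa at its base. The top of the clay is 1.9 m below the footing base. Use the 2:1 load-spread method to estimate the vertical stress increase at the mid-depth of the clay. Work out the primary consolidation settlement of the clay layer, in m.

S_c ≈ 0.0238 m

Mid-depth of clay below the footing base: z = 1.9 + 6.1/2 = 4.95 m.
Stress increase at mid-clay by the 2:1 spreading method:
Δσ ≈ qD²/(D+z)² = 291×3²/(3+4.95)² = 41.438 kPa
Final effective stress: σ'_f = 157 + 41.438 = 198.44 kPa.
σ'_f = 198.44 ≤ σ'_p = 342 kPa, so the clay remains overconsolidated and only the recompression index applies:
S_c = C_r·H/(1+e₀)·log₁₀(σ'_f/σ'_0) = 0.078×6.1/2.03×log₁₀(198.44/157)
    = 0.23438 × 0.10173 = 0.02384 m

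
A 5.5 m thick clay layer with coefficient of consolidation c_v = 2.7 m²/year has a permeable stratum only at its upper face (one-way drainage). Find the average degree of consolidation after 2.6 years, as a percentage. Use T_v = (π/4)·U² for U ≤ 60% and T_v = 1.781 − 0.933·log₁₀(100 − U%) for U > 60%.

Drainage path length: H_d = H = 5.5 m (single drainage).
T_v = c_v·t/H_d² = 2.7×2.6/5.5² = 0.23207.
T_v = 0.23207 corresponds to the U ≤ 60% branch:
U = √(4T_v/π) = 0.5436

U ≈ 54.4 %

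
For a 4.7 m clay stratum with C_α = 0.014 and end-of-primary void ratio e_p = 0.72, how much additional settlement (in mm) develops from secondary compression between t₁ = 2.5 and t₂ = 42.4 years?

Secondary compression: S_s = C_α·H/(1+e_p)·log₁₀(t₂/t₁)
S_s = 0.014×4.7/(1+0.72)×log₁₀(42.4/2.5)
    = 0.03826 × 1.229 = 0.04703 m

S_s ≈ 47 mm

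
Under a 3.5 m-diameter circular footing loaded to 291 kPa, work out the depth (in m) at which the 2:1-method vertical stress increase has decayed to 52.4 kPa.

2:1 spreading — at depth z the loaded area has grown by z in each plan dimension:
qD²/(D+z)² = Δσ_z ⇒ z = D(√(q/Δσ_z) − 1) = 3.5×(√(291/52.4) − 1) = 4.748 m

z ≈ 4.75 m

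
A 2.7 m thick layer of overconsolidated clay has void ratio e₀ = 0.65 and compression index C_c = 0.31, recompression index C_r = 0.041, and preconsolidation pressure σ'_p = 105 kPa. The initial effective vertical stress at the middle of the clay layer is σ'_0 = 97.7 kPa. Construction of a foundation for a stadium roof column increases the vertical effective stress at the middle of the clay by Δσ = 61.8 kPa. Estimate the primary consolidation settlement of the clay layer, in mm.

S_c ≈ 94.2 mm

Final effective stress: σ'_f = 97.7 + 61.8 = 159.5 kPa.
σ'_f = 159.5 > σ'_p = 105 kPa, so the stress path crosses the preconsolidation pressure — recompression up to σ'_p, then virgin compression beyond:
S_c = H/(1+e₀)·[C_r·log₁₀(σ'_p/σ'_0) + C_c·log₁₀(σ'_f/σ'_p)]
    = 2.7/1.65 × [0.041×log₁₀(105/97.7) + 0.31×log₁₀(159.5/105)]
    = 1.6364 × [0.0012831 + 0.056287] = 0.09421 m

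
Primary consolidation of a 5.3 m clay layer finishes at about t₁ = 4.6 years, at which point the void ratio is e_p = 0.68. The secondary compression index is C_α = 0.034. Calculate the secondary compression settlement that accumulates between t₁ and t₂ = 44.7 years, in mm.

Secondary compression: S_s = C_α·H/(1+e_p)·log₁₀(t₂/t₁)
S_s = 0.034×5.3/(1+0.68)×log₁₀(44.7/4.6)
    = 0.1073 × 0.9875 = 0.1059 m

S_s ≈ 106 mm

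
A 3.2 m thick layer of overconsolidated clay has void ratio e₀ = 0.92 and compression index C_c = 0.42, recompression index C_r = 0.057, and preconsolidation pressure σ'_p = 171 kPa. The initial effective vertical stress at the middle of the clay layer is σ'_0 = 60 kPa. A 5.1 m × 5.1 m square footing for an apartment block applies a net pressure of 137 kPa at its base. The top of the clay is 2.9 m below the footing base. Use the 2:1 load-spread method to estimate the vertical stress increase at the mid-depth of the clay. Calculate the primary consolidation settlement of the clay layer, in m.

Mid-depth of clay below the footing base: z = 2.9 + 3.2/2 = 4.5 m.
Stress increase at mid-clay by the 2:1 spreading method:
Δσ = qBL/((B+z)(L+z)) = 137×5.1×5.1/((5.1+4.5)(5.1+4.5)) = 38.665 kPa
Final effective stress: σ'_f = 60 + 38.665 = 98.665 kPa.
σ'_f = 98.665 ≤ σ'_p = 171 kPa, so the clay remains overconsolidated and only the recompression index applies:
S_c = C_r·H/(1+e₀)·log₁₀(σ'_f/σ'_0) = 0.057×3.2/1.92×log₁₀(98.665/60)
    = 0.095002 × 0.21601 = 0.02052 m

S_c ≈ 0.0205 m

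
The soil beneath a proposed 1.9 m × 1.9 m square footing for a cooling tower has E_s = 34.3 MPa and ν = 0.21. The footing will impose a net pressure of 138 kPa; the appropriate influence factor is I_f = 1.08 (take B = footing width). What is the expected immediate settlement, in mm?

Immediate (elastic) settlement: S_e = q·B·(1−ν²)/E_s · I_f.
E_s = 34.3 MPa = 34300 kPa.
S_e = 138 × 1.9 × (1 − 0.21²) / 34300 × 1.08
    = 138 × 1.9 × 0.9559 / 34300 × 1.08
    = 0.007892 m = 7.892 mm

S_e ≈ 7.89 mm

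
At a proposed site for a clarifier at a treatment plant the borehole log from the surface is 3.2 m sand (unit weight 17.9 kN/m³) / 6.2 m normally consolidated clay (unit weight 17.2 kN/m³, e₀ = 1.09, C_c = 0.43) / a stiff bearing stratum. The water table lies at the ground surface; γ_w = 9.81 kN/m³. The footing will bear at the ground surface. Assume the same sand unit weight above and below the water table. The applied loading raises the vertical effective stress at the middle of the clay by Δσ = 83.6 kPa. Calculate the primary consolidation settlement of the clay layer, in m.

S_c ≈ 0.553 m

Mid-depth of clay below the ground surface: z = 3.2 + 6.2/2 = 6.3 m.
Total vertical stress at mid-clay: σ_v = 17.9×3.2 + 17.2×3.1 = 110.6 kPa.
Pore pressure: u = 9.81×(6.3 − 0) = 61.803 kPa.
Initial effective stress: σ'_0 = σ_v − u = 110.6 − 61.803 = 48.797 kPa.
Final effective stress: σ'_f = σ'_0 + Δσ = 48.797 + 83.6 = 132.4 kPa.
Normally consolidated clay, so the full stress increment lies on the virgin compression line:
S_c = C_c·H/(1+e₀)·log₁₀(σ'_f/σ'_0) = 0.43×6.2/(1+1.09)×log₁₀(132.4/48.797)
    = 1.2756 × 0.43349 = 0.553 m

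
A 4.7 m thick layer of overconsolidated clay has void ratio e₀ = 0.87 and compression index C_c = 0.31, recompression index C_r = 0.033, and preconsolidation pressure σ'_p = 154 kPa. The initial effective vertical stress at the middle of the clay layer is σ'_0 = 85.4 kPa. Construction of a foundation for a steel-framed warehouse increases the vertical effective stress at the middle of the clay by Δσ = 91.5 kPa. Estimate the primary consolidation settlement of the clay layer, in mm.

Final effective stress: σ'_f = 85.4 + 91.5 = 176.9 kPa.
σ'_f = 176.9 > σ'_p = 154 kPa, so the stress path crosses the preconsolidation pressure — recompression up to σ'_p, then virgin compression beyond:
S_c = H/(1+e₀)·[C_r·log₁₀(σ'_p/σ'_0) + C_c·log₁₀(σ'_f/σ'_p)]
    = 4.7/1.87 × [0.033×log₁₀(154/85.4) + 0.31×log₁₀(176.9/154)]
    = 2.5134 × [0.0084501 + 0.018664] = 0.06815 m

S_c ≈ 68.1 mm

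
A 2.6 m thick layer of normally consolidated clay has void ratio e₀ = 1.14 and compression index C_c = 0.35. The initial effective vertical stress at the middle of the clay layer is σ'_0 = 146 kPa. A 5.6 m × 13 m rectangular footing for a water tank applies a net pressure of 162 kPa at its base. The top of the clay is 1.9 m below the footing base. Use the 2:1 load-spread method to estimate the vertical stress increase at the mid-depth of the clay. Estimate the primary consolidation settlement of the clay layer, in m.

Mid-depth of clay below the footing base: z = 1.9 + 2.6/2 = 3.2 m.
Stress increase at mid-clay by the 2:1 spreading method:
Δσ = qBL/((B+z)(L+z)) = 162×5.6×13/((5.6+3.2)(13+3.2)) = 82.727 kPa
Final effective stress: σ'_f = σ'_0 + Δσ = 146 + 82.727 = 228.73 kPa.
Normally consolidated clay, so the full stress increment lies on the virgin compression line:
S_c = C_c·H/(1+e₀)·log₁₀(σ'_f/σ'_0) = 0.35×2.6/(1+1.14)×log₁₀(228.73/146)
    = 0.42523 × 0.19497 = 0.08291 m

S_c ≈ 0.0829 m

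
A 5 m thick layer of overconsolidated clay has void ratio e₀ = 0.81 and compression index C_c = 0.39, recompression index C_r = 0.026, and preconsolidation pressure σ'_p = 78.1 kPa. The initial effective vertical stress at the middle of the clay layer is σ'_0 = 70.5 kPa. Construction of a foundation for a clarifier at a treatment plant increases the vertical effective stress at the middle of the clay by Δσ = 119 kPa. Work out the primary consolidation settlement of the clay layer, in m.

S_c ≈ 0.418 m

Final effective stress: σ'_f = 70.5 + 119 = 189.5 kPa.
σ'_f = 189.5 > σ'_p = 78.1 kPa, so the stress path crosses the preconsolidation pressure — recompression up to σ'_p, then virgin compression beyond:
S_c = H/(1+e₀)·[C_r·log₁₀(σ'_p/σ'_0) + C_c·log₁₀(σ'_f/σ'_p)]
    = 5/1.81 × [0.026×log₁₀(78.1/70.5) + 0.39×log₁₀(189.5/78.1)]
    = 2.7624 × [0.001156 + 0.15013] = 0.4179 m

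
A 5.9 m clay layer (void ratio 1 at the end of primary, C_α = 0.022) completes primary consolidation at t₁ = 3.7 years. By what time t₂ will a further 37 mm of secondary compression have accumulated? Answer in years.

S_s = C_α·H/(1+e_p)·log₁₀(t₂/t₁) ⇒ log₁₀(t₂/t₁) = S_s·(1+e_p)/(C_α·H).
log₁₀(t₂/t₁) = 0.037 × (1+1) / (0.022×5.9) = 0.5701
t₂ = t₁ × 10^0.5701 = 3.7 × 3.716 = 13.75 years

t₂ ≈ 13.8 years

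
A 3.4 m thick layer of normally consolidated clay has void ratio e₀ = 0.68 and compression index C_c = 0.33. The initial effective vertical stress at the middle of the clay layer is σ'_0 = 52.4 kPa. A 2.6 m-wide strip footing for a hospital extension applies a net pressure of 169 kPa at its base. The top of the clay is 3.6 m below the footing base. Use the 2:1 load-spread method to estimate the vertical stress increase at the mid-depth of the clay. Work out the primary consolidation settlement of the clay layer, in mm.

Mid-depth of clay below the footing base: z = 3.6 + 3.4/2 = 5.3 m.
Stress increase at mid-clay by the 2:1 spreading method:
Δσ = qB/(B+z) = 169×2.6/(2.6+5.3) = 55.62 kPa
Final effective stress: σ'_f = σ'_0 + Δσ = 52.4 + 55.62 = 108.02 kPa.
Normally consolidated clay, so the full stress increment lies on the virgin compression line:
S_c = C_c·H/(1+e₀)·log₁₀(σ'_f/σ'_0) = 0.33×3.4/(1+0.68)×log₁₀(108.02/52.4)
    = 0.66786 × 0.31417 = 0.2098 m

S_c ≈ 210 mm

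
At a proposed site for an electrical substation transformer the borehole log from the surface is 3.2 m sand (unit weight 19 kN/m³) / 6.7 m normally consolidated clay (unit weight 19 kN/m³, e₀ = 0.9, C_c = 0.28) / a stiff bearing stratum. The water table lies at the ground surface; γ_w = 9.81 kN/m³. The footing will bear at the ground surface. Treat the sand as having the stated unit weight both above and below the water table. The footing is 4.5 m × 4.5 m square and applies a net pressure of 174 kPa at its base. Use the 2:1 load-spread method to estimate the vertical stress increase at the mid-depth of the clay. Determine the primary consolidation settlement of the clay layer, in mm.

S_c ≈ 168 mm

Mid-depth of clay below the ground surface: z = 3.2 + 6.7/2 = 6.55 m.
Total vertical stress at mid-clay: σ_v = 19×3.2 + 19×3.35 = 124.45 kPa.
Pore pressure: u = 9.81×(6.55 − 0) = 64.255 kPa.
Initial effective stress: σ'_0 = σ_v − u = 124.45 − 64.255 = 60.195 kPa.
Stress increase at mid-clay by the 2:1 spreading method:
Δσ = qBL/((B+z)(L+z)) = 174×4.5×4.5/((4.5+6.55)(4.5+6.55)) = 28.857 kPa
Final effective stress: σ'_f = σ'_0 + Δσ = 60.195 + 28.857 = 89.052 kPa.
Normally consolidated clay, so the full stress increment lies on the virgin compression line:
S_c = C_c·H/(1+e₀)·log₁₀(σ'_f/σ'_0) = 0.28×6.7/(1+0.9)×log₁₀(89.052/60.195)
    = 0.98737 × 0.17008 = 0.1679 m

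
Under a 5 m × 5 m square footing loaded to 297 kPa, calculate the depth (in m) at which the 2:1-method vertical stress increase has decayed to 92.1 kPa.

2:1 spreading — at depth z the loaded area has grown by z in each plan dimension:
qB²/(B+z)² = Δσ_z ⇒ z = B(√(q/Δσ_z) − 1) = 5×(√(297/92.1) − 1) = 3.979 m

z ≈ 3.98 m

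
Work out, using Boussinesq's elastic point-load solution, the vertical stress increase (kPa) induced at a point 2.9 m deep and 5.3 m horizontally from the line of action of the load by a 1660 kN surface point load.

Δσ_z ≈ 2.4 kPa

Boussinesq vertical stress below a point load on an elastic half-space:
Δσ_z = 3P/(2πz²) · [1 + (r/z)²]^(−5/2)
r/z = 5.3/2.9 = 1.8276; [1+(r/z)²]^(−5/2) = 0.025483.
Δσ_z = 3×1660/(2π×2.9²) × 0.025483 = 94.244 × 0.025483 = 2.402 kPa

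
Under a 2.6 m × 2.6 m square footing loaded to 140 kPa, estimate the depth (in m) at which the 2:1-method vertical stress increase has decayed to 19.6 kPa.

2:1 spreading — at depth z the loaded area has grown by z in each plan dimension:
qB²/(B+z)² = Δσ_z ⇒ z = B(√(q/Δσ_z) − 1) = 2.6×(√(140/19.6) − 1) = 4.349 m

z ≈ 4.35 m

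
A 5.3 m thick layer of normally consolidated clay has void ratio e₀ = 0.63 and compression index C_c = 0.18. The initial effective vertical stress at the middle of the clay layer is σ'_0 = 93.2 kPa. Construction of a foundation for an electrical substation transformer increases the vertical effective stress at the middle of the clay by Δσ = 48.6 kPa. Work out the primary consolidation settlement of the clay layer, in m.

S_c ≈ 0.107 m

Final effective stress: σ'_f = σ'_0 + Δσ = 93.2 + 48.6 = 141.8 kPa.
Normally consolidated clay, so the full stress increment lies on the virgin compression line:
S_c = C_c·H/(1+e₀)·log₁₀(σ'_f/σ'_0) = 0.18×5.3/(1+0.63)×log₁₀(141.8/93.2)
    = 0.58528 × 0.18226 = 0.1067 m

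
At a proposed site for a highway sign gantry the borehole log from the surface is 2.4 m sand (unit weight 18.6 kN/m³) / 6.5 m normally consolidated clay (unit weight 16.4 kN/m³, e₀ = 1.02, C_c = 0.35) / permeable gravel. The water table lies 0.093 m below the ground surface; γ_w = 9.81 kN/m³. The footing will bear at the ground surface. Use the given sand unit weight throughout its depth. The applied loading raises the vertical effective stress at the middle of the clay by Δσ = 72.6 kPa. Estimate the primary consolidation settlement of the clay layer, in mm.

Mid-depth of clay below the ground surface: z = 2.4 + 6.5/2 = 5.65 m.
Total vertical stress at mid-clay: σ_v = 18.6×2.4 + 16.4×3.25 = 97.94 kPa.
Pore pressure: u = 9.81×(5.65 − 0.093) = 54.514 kPa.
Initial effective stress: σ'_0 = σ_v − u = 97.94 − 54.514 = 43.426 kPa.
Final effective stress: σ'_f = σ'_0 + Δσ = 43.426 + 72.6 = 116.03 kPa.
Normally consolidated clay, so the full stress increment lies on the virgin compression line:
S_c = C_c·H/(1+e₀)·log₁₀(σ'_f/σ'_0) = 0.35×6.5/(1+1.02)×log₁₀(116.03/43.426)
    = 1.1262 × 0.42682 = 0.4807 m

S_c ≈ 481 mm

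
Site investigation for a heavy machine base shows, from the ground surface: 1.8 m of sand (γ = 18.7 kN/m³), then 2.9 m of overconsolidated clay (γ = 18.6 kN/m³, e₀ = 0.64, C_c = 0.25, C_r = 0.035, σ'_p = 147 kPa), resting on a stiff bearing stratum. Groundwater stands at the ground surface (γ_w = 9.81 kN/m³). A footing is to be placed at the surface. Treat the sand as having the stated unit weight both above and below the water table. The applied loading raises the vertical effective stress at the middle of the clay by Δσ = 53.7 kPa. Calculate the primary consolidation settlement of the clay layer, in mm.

S_c ≈ 28.3 mm

Mid-depth of clay below the ground surface: z = 1.8 + 2.9/2 = 3.25 m.
Total vertical stress at mid-clay: σ_v = 18.7×1.8 + 18.6×1.45 = 60.63 kPa.
Pore pressure: u = 9.81×(3.25 − 0) = 31.883 kPa.
Initial effective stress: σ'_0 = σ_v − u = 60.63 − 31.883 = 28.747 kPa.
Final effective stress: σ'_f = 28.747 + 53.7 = 82.447 kPa.
σ'_f = 82.447 ≤ σ'_p = 147 kPa, so the clay remains overconsolidated and only the recompression index applies:
S_c = C_r·H/(1+e₀)·log₁₀(σ'_f/σ'_0) = 0.035×2.9/1.64×log₁₀(82.447/28.747)
    = 0.061891 × 0.45758 = 0.02832 m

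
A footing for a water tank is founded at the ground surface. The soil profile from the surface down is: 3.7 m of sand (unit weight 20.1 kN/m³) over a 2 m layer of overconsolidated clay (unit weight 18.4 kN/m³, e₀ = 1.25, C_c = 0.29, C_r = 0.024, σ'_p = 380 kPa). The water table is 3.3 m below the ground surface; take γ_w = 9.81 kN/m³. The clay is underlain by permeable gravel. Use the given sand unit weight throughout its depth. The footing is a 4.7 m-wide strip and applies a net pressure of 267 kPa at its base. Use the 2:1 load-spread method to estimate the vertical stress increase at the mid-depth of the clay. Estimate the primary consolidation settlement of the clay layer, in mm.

Mid-depth of clay below the ground surface: z = 3.7 + 2/2 = 4.7 m.
Total vertical stress at mid-clay: σ_v = 20.1×3.7 + 18.4×1 = 92.77 kPa.
Pore pressure: u = 9.81×(4.7 − 3.3) = 13.734 kPa.
Initial effective stress: σ'_0 = σ_v − u = 92.77 − 13.734 = 79.036 kPa.
Stress increase at mid-clay by the 2:1 spreading method:
Δσ = qB/(B+z) = 267×4.7/(4.7+4.7) = 133.5 kPa
Final effective stress: σ'_f = 79.036 + 133.5 = 212.54 kPa.
σ'_f = 212.54 ≤ σ'_p = 380 kPa, so the clay remains overconsolidated and only the recompression index applies:
S_c = C_r·H/(1+e₀)·log₁₀(σ'_f/σ'_0) = 0.024×2/2.25×log₁₀(212.54/79.036)
    = 0.021333 × 0.42962 = 0.009165 m

S_c ≈ 9.17 mm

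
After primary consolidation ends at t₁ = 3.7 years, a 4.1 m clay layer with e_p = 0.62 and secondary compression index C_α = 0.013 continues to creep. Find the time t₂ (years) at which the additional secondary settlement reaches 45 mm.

S_s = C_α·H/(1+e_p)·log₁₀(t₂/t₁) ⇒ log₁₀(t₂/t₁) = S_s·(1+e_p)/(C_α·H).
log₁₀(t₂/t₁) = 0.045 × (1+0.62) / (0.013×4.1) = 1.368
t₂ = t₁ × 10^1.368 = 3.7 × 23.32 = 86.28 years

t₂ ≈ 86.3 years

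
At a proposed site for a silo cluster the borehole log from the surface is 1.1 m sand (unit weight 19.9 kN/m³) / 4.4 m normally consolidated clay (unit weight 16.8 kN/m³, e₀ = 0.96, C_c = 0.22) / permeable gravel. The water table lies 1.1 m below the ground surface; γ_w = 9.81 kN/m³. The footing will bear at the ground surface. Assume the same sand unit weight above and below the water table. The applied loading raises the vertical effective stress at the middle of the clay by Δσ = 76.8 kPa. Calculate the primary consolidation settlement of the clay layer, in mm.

Mid-depth of clay below the ground surface: z = 1.1 + 4.4/2 = 3.3 m.
Total vertical stress at mid-clay: σ_v = 19.9×1.1 + 16.8×2.2 = 58.85 kPa.
Pore pressure: u = 9.81×(3.3 − 1.1) = 21.582 kPa.
Initial effective stress: σ'_0 = σ_v − u = 58.85 − 21.582 = 37.268 kPa.
Final effective stress: σ'_f = σ'_0 + Δσ = 37.268 + 76.8 = 114.07 kPa.
Normally consolidated clay, so the full stress increment lies on the virgin compression line:
S_c = C_c·H/(1+e₀)·log₁₀(σ'_f/σ'_0) = 0.22×4.4/(1+0.96)×log₁₀(114.07/37.268)
    = 0.49388 × 0.48584 = 0.2399 m

S_c ≈ 240 mm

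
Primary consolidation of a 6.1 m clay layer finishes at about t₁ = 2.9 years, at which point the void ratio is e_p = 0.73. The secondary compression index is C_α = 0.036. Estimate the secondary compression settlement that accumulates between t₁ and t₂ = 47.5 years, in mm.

S_s ≈ 154 mm

Secondary compression: S_s = C_α·H/(1+e_p)·log₁₀(t₂/t₁)
S_s = 0.036×6.1/(1+0.73)×log₁₀(47.5/2.9)
    = 0.1269 × 1.214 = 0.1541 m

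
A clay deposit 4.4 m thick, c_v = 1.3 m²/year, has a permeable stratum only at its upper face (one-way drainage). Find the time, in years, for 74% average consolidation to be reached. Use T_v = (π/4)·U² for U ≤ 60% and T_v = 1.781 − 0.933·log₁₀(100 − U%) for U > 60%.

Drainage path length: H_d = H = 4.4 m (single drainage).
U > 60%: T_v = 1.781 − 0.933·log₁₀(100 − 74) = 0.46083.
t = T_v·H_d²/c_v = 0.46083×4.4²/1.3 = 6.863 years.

t ≈ 6.86 years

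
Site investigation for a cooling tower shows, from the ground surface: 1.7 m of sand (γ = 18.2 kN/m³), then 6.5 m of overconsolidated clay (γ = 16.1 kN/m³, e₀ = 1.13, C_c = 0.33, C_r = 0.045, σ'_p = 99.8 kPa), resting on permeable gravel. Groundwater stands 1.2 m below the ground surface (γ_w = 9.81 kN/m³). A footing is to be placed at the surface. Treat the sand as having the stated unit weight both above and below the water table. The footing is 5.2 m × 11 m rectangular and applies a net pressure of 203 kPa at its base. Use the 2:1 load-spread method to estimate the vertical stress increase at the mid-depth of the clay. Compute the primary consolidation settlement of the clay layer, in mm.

S_c ≈ 120 mm

Mid-depth of clay below the ground surface: z = 1.7 + 6.5/2 = 4.95 m.
Total vertical stress at mid-clay: σ_v = 18.2×1.7 + 16.1×3.25 = 83.265 kPa.
Pore pressure: u = 9.81×(4.95 − 1.2) = 36.788 kPa.
Initial effective stress: σ'_0 = σ_v − u = 83.265 − 36.788 = 46.477 kPa.
Stress increase at mid-clay by the 2:1 spreading method:
Δσ = qBL/((B+z)(L+z)) = 203×5.2×11/((5.2+4.95)(11+4.95)) = 71.724 kPa
Final effective stress: σ'_f = 46.477 + 71.724 = 118.2 kPa.
σ'_f = 118.2 > σ'_p = 99.8 kPa, so the stress path crosses the preconsolidation pressure — recompression up to σ'_p, then virgin compression beyond:
S_c = H/(1+e₀)·[C_r·log₁₀(σ'_p/σ'_0) + C_c·log₁₀(σ'_f/σ'_p)]
    = 6.5/2.13 × [0.045×log₁₀(99.8/46.477) + 0.33×log₁₀(118.2/99.8)]
    = 3.0516 × [0.014935 + 0.024251] = 0.1196 m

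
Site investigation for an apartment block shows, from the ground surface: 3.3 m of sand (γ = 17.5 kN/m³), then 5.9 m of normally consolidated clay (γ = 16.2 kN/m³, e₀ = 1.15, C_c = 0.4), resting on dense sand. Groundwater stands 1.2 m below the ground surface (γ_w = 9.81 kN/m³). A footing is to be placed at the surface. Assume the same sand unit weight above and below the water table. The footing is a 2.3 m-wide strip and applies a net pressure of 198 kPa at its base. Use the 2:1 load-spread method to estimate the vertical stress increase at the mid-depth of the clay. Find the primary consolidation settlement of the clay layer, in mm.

S_c ≈ 319 mm

Mid-depth of clay below the ground surface: z = 3.3 + 5.9/2 = 6.25 m.
Total vertical stress at mid-clay: σ_v = 17.5×3.3 + 16.2×2.95 = 105.54 kPa.
Pore pressure: u = 9.81×(6.25 − 1.2) = 49.541 kPa.
Initial effective stress: σ'_0 = σ_v − u = 105.54 − 49.541 = 55.999 kPa.
Stress increase at mid-clay by the 2:1 spreading method:
Δσ = qB/(B+z) = 198×2.3/(2.3+6.25) = 53.263 kPa
Final effective stress: σ'_f = σ'_0 + Δσ = 55.999 + 53.263 = 109.26 kPa.
Normally consolidated clay, so the full stress increment lies on the virgin compression line:
S_c = C_c·H/(1+e₀)·log₁₀(σ'_f/σ'_0) = 0.4×5.9/(1+1.15)×log₁₀(109.26/55.999)
    = 1.0977 × 0.29028 = 0.3186 m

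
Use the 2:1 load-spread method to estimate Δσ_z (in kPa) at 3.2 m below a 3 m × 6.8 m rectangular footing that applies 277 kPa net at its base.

Δσ_z ≈ 91.1 kPa

By the 2:1 method the load spreads at 1 horizontal : 2 vertical, so at depth z the loaded area has grown by z in each plan dimension:
Δσ = qBL/((B+z)(L+z)) = 277×3×6.8/((3+3.2)(6.8+3.2)) = 91.142 kPa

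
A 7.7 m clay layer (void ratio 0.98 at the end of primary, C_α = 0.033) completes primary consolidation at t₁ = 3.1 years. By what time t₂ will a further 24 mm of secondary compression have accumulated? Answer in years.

t₂ ≈ 4.77 years

S_s = C_α·H/(1+e_p)·log₁₀(t₂/t₁) ⇒ log₁₀(t₂/t₁) = S_s·(1+e_p)/(C_α·H).
log₁₀(t₂/t₁) = 0.024 × (1+0.98) / (0.033×7.7) = 0.187
t₂ = t₁ × 10^0.187 = 3.1 × 1.538 = 4.768 years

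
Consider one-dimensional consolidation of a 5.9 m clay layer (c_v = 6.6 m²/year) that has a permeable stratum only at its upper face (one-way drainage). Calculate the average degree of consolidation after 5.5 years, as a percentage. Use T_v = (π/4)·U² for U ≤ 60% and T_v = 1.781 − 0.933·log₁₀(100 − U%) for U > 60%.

U ≈ 93.8 %

Drainage path length: H_d = H = 5.9 m (single drainage).
T_v = c_v·t/H_d² = 6.6×5.5/5.9² = 1.0428.
T_v = 1.0428 corresponds to the U > 60% branch:
U = 1 − 10^((1.781 − T_v)/0.933)/100 = 0.9382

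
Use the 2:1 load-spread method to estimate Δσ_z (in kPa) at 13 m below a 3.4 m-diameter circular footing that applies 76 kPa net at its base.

Δσ_z ≈ 3.27 kPa

By the 2:1 method the load spreads at 1 horizontal : 2 vertical, so at depth z the loaded area has grown by z in each plan dimension:
Δσ ≈ qD²/(D+z)² = 76×3.4²/(3.4+13)² = 3.2665 kPa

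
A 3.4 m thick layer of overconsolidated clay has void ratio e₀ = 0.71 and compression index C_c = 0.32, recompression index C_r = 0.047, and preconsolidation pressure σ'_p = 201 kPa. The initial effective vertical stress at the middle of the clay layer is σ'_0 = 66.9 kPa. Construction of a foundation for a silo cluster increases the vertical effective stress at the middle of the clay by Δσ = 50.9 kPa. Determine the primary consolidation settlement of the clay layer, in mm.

S_c ≈ 23 mm

Final effective stress: σ'_f = 66.9 + 50.9 = 117.8 kPa.
σ'_f = 117.8 ≤ σ'_p = 201 kPa, so the clay remains overconsolidated and only the recompression index applies:
S_c = C_r·H/(1+e₀)·log₁₀(σ'_f/σ'_0) = 0.047×3.4/1.71×log₁₀(117.8/66.9)
    = 0.09345 × 0.24572 = 0.02296 m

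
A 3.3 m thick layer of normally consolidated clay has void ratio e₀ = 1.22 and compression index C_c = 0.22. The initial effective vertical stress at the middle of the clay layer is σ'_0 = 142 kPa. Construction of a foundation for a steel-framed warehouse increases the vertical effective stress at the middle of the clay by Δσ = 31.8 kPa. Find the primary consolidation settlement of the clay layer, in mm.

S_c ≈ 28.7 mm

Final effective stress: σ'_f = σ'_0 + Δσ = 142 + 31.8 = 173.8 kPa.
Normally consolidated clay, so the full stress increment lies on the virgin compression line:
S_c = C_c·H/(1+e₀)·log₁₀(σ'_f/σ'_0) = 0.22×3.3/(1+1.22)×log₁₀(173.8/142)
    = 0.32703 × 0.087761 = 0.0287 m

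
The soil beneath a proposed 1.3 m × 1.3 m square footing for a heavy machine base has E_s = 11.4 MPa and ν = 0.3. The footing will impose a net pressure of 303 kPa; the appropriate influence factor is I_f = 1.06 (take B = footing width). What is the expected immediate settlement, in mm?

S_e ≈ 33.3 mm

Immediate (elastic) settlement: S_e = q·B·(1−ν²)/E_s · I_f.
E_s = 11.4 MPa = 11400 kPa.
S_e = 303 × 1.3 × (1 − 0.3²) / 11400 × 1.06
    = 303 × 1.3 × 0.91 / 11400 × 1.06
    = 0.03333 m = 33.33 mm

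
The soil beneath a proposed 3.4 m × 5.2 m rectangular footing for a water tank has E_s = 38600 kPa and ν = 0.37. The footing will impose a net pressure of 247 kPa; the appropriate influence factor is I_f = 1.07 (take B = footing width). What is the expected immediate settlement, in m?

S_e ≈ 0.0201 m

Immediate (elastic) settlement: S_e = q·B·(1−ν²)/E_s · I_f.
S_e = 247 × 3.4 × (1 − 0.37²) / 38600 × 1.07
    = 247 × 3.4 × 0.8631 / 38600 × 1.07
    = 0.02009 m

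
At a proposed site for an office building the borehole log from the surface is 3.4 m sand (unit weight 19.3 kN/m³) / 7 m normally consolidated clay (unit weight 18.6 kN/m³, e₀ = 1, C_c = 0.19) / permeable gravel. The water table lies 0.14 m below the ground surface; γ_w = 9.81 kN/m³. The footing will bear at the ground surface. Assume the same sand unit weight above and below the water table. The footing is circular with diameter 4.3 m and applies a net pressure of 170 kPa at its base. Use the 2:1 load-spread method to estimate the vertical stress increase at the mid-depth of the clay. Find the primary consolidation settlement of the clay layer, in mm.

Mid-depth of clay below the ground surface: z = 3.4 + 7/2 = 6.9 m.
Total vertical stress at mid-clay: σ_v = 19.3×3.4 + 18.6×3.5 = 130.72 kPa.
Pore pressure: u = 9.81×(6.9 − 0.14) = 66.316 kPa.
Initial effective stress: σ'_0 = σ_v − u = 130.72 − 66.316 = 64.404 kPa.
Stress increase at mid-clay by the 2:1 spreading method:
Δσ ≈ qD²/(D+z)² = 170×4.3²/(4.3+6.9)² = 25.058 kPa
Final effective stress: σ'_f = σ'_0 + Δσ = 64.404 + 25.058 = 89.462 kPa.
Normally consolidated clay, so the full stress increment lies on the virgin compression line:
S_c = C_c·H/(1+e₀)·log₁₀(σ'_f/σ'_0) = 0.19×7/(1+1)×log₁₀(89.462/64.404)
    = 0.665 × 0.14273 = 0.09492 m

S_c ≈ 94.9 mm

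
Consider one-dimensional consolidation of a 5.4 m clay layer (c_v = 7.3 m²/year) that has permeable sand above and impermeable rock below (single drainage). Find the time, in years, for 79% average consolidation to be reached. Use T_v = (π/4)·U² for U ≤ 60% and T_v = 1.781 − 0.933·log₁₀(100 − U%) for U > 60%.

t ≈ 2.19 years

Drainage path length: H_d = H = 5.4 m (single drainage).
U > 60%: T_v = 1.781 − 0.933·log₁₀(100 − 79) = 0.54737.
t = T_v·H_d²/c_v = 0.54737×5.4²/7.3 = 2.186 years.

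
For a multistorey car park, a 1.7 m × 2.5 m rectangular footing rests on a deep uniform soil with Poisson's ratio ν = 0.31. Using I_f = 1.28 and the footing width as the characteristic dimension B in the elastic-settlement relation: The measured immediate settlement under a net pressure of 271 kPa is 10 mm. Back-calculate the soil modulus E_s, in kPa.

E_s ≈ 53300 kPa

S_e = q·B·(1−ν²)/E_s · I_f  ⇒  E_s = q·B·(1−ν²)·I_f / S_e.
E_s = 271 × 1.7 × 0.9039 × 1.28 / 0.01 = 53300 kPa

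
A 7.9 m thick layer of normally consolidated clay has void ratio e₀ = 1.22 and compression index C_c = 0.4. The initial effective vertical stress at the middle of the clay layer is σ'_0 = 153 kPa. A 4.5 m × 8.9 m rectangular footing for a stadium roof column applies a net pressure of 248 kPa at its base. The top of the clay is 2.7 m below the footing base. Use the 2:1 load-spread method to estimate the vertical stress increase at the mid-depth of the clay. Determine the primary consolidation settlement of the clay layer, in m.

Mid-depth of clay below the footing base: z = 2.7 + 7.9/2 = 6.65 m.
Stress increase at mid-clay by the 2:1 spreading method:
Δσ = qBL/((B+z)(L+z)) = 248×4.5×8.9/((4.5+6.65)(8.9+6.65)) = 57.286 kPa
Final effective stress: σ'_f = σ'_0 + Δσ = 153 + 57.286 = 210.29 kPa.
Normally consolidated clay, so the full stress increment lies on the virgin compression line:
S_c = C_c·H/(1+e₀)·log₁₀(σ'_f/σ'_0) = 0.4×7.9/(1+1.22)×log₁₀(210.29/153)
    = 1.4234 × 0.13813 = 0.1966 m

S_c ≈ 0.197 m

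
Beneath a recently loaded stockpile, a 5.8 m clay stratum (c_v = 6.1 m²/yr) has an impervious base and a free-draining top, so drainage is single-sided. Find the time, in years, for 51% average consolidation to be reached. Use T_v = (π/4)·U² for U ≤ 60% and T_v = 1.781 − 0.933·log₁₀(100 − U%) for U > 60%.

Drainage path length: H_d = H = 5.8 m (single drainage).
U ≤ 60%: T_v = (π/4)·U² = (π/4)×0.51² = 0.20428.
t = T_v·H_d²/c_v = 0.20428×5.8²/6.1 = 1.127 years.

t ≈ 1.13 years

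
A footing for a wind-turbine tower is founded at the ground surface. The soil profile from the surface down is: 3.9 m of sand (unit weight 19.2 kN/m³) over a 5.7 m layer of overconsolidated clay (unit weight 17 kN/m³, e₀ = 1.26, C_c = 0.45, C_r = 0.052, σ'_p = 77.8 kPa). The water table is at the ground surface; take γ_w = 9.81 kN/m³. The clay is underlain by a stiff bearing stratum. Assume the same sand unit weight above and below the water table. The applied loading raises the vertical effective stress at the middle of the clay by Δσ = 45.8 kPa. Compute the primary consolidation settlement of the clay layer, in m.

S_c ≈ 0.155 m

Mid-depth of clay below the ground surface: z = 3.9 + 5.7/2 = 6.75 m.
Total vertical stress at mid-clay: σ_v = 19.2×3.9 + 17×2.85 = 123.33 kPa.
Pore pressure: u = 9.81×(6.75 − 0) = 66.218 kPa.
Initial effective stress: σ'_0 = σ_v − u = 123.33 − 66.218 = 57.112 kPa.
Final effective stress: σ'_f = 57.112 + 45.8 = 102.91 kPa.
σ'_f = 102.91 > σ'_p = 77.8 kPa, so the stress path crosses the preconsolidation pressure — recompression up to σ'_p, then virgin compression beyond:
S_c = H/(1+e₀)·[C_r·log₁₀(σ'_p/σ'_0) + C_c·log₁₀(σ'_f/σ'_p)]
    = 5.7/2.26 × [0.052×log₁₀(77.8/57.112) + 0.45×log₁₀(102.91/77.8)]
    = 2.5221 × [0.0069811 + 0.054665] = 0.1555 m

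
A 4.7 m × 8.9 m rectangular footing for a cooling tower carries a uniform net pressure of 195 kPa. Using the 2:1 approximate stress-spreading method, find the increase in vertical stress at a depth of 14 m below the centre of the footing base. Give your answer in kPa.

Δσ_z ≈ 19 kPa

By the 2:1 method the load spreads at 1 horizontal : 2 vertical, so at depth z the loaded area has grown by z in each plan dimension:
Δσ = qBL/((B+z)(L+z)) = 195×4.7×8.9/((4.7+14)(8.9+14)) = 19.048 kPa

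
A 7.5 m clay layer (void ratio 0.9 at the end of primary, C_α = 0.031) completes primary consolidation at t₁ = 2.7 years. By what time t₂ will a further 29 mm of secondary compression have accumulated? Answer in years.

S_s = C_α·H/(1+e_p)·log₁₀(t₂/t₁) ⇒ log₁₀(t₂/t₁) = S_s·(1+e_p)/(C_α·H).
log₁₀(t₂/t₁) = 0.029 × (1+0.9) / (0.031×7.5) = 0.237
t₂ = t₁ × 10^0.237 = 2.7 × 1.726 = 4.66 years

t₂ ≈ 4.66 years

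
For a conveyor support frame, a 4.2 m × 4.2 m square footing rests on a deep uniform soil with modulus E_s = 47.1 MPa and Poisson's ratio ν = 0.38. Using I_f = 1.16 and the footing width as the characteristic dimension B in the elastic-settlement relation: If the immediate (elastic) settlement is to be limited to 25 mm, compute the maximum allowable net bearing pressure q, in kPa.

E_s = 47.1 MPa = 47100 kPa.
S_e = q·B·(1−ν²)/E_s · I_f  ⇒  q = S_e·E_s / (B·(1−ν²)·I_f).
q = 0.025 × 47100 / (4.2 × 0.8556 × 1.16) = 282.5 kPa

q ≈ 282 kPa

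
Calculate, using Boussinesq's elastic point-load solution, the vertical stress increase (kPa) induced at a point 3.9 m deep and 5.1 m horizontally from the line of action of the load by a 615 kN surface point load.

Boussinesq vertical stress below a point load on an elastic half-space:
Δσ_z = 3P/(2πz²) · [1 + (r/z)²]^(−5/2)
r/z = 5.1/3.9 = 1.3077; [1+(r/z)²]^(−5/2) = 0.082709.
Δσ_z = 3×615/(2π×3.9²) × 0.082709 = 19.306 × 0.082709 = 1.597 kPa

Δσ_z ≈ 1.6 kPa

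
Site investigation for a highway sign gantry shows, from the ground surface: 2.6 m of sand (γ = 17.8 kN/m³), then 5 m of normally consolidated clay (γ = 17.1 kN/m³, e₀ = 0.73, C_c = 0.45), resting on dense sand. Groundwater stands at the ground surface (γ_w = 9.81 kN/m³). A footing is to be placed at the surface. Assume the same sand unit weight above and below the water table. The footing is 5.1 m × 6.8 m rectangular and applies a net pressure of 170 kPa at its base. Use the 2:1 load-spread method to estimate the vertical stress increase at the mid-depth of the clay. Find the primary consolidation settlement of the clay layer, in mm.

S_c ≈ 457 mm

Mid-depth of clay below the ground surface: z = 2.6 + 5/2 = 5.1 m.
Total vertical stress at mid-clay: σ_v = 17.8×2.6 + 17.1×2.5 = 89.03 kPa.
Pore pressure: u = 9.81×(5.1 − 0) = 50.031 kPa.
Initial effective stress: σ'_0 = σ_v − u = 89.03 − 50.031 = 38.999 kPa.
Stress increase at mid-clay by the 2:1 spreading method:
Δσ = qBL/((B+z)(L+z)) = 170×5.1×6.8/((5.1+5.1)(6.8+5.1)) = 48.571 kPa
Final effective stress: σ'_f = σ'_0 + Δσ = 38.999 + 48.571 = 87.57 kPa.
Normally consolidated clay, so the full stress increment lies on the virgin compression line:
S_c = C_c·H/(1+e₀)·log₁₀(σ'_f/σ'_0) = 0.45×5/(1+0.73)×log₁₀(87.57/38.999)
    = 1.3006 × 0.3513 = 0.4569 m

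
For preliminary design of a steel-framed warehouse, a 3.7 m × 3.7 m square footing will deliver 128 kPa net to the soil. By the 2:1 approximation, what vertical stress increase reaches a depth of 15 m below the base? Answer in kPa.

Δσ_z ≈ 5.01 kPa

By the 2:1 method the load spreads at 1 horizontal : 2 vertical, so at depth z the loaded area has grown by z in each plan dimension:
Δσ = qBL/((B+z)(L+z)) = 128×3.7×3.7/((3.7+15)(3.7+15)) = 5.0111 kPa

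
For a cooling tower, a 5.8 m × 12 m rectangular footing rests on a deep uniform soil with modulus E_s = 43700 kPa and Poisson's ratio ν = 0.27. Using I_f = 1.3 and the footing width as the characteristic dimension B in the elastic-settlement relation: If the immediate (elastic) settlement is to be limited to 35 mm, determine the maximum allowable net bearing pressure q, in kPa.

q ≈ 219 kPa

S_e = q·B·(1−ν²)/E_s · I_f  ⇒  q = S_e·E_s / (B·(1−ν²)·I_f).
q = 0.035 × 43700 / (5.8 × 0.9271 × 1.3) = 218.8 kPa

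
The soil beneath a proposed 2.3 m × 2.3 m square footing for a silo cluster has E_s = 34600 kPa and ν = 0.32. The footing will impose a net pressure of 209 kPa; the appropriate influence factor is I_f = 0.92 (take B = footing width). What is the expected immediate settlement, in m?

S_e ≈ 0.0115 m

Immediate (elastic) settlement: S_e = q·B·(1−ν²)/E_s · I_f.
S_e = 209 × 2.3 × (1 − 0.32²) / 34600 × 0.92
    = 209 × 2.3 × 0.8976 / 34600 × 0.92
    = 0.01147 m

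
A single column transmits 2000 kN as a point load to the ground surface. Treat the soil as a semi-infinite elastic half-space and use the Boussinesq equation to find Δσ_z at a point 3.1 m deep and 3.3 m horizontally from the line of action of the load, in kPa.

Δσ_z ≈ 15 kPa

Boussinesq vertical stress below a point load on an elastic half-space:
Δσ_z = 3P/(2πz²) · [1 + (r/z)²]^(−5/2)
r/z = 3.3/3.1 = 1.0645; [1+(r/z)²]^(−5/2) = 0.15046.
Δσ_z = 3×2000/(2π×3.1²) × 0.15046 = 99.368 × 0.15046 = 14.95 kPa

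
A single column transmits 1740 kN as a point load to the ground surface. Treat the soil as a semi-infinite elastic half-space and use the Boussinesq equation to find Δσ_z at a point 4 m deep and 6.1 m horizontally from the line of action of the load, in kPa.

Boussinesq vertical stress below a point load on an elastic half-space:
Δσ_z = 3P/(2πz²) · [1 + (r/z)²]^(−5/2)
r/z = 6.1/4 = 1.525; [1+(r/z)²]^(−5/2) = 0.049581.
Δσ_z = 3×1740/(2π×4²) × 0.049581 = 51.924 × 0.049581 = 2.574 kPa

Δσ_z ≈ 2.57 kPa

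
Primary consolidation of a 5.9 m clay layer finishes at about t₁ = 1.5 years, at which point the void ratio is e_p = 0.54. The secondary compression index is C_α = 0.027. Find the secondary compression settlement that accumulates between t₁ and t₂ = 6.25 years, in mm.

Secondary compression: S_s = C_α·H/(1+e_p)·log₁₀(t₂/t₁)
S_s = 0.027×5.9/(1+0.54)×log₁₀(6.25/1.5)
    = 0.1034 × 0.6198 = 0.06411 m

S_s ≈ 64.1 mm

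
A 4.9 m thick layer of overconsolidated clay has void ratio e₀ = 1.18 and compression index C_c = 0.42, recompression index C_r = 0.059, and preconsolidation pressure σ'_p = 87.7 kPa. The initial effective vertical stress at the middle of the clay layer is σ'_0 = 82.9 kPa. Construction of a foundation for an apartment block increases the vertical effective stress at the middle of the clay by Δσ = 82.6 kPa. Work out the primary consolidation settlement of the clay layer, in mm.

S_c ≈ 264 mm

Final effective stress: σ'_f = 82.9 + 82.6 = 165.5 kPa.
σ'_f = 165.5 > σ'_p = 87.7 kPa, so the stress path crosses the preconsolidation pressure — recompression up to σ'_p, then virgin compression beyond:
S_c = H/(1+e₀)·[C_r·log₁₀(σ'_p/σ'_0) + C_c·log₁₀(σ'_f/σ'_p)]
    = 4.9/2.18 × [0.059×log₁₀(87.7/82.9) + 0.42×log₁₀(165.5/87.7)]
    = 2.2477 × [0.0014423 + 0.11584] = 0.2636 m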